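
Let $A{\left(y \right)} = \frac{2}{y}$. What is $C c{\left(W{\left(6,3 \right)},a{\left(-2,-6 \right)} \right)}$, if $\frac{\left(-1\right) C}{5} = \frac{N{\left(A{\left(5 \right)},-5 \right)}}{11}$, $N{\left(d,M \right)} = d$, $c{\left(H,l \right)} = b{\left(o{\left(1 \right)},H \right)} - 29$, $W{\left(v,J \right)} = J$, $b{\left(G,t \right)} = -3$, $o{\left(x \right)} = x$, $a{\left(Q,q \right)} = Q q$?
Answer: $\frac{64}{11} \approx 5.8182$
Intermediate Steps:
$c{\left(H,l \right)} = -32$ ($c{\left(H,l \right)} = -3 - 29 = -32$)
$C = - \frac{2}{11}$ ($C = - 5 \frac{2 \cdot \frac{1}{5}}{11} = - 5 \cdot 2 \cdot \frac{1}{5} \cdot \frac{1}{11} = - 5 \cdot \frac{2}{5} \cdot \frac{1}{11} = \left(-5\right) \frac{2}{55} = - \frac{2}{11} \approx -0.18182$)
$C c{\left(W{\left(6,3 \right)},a{\left(-2,-6 \right)} \right)} = \left(- \frac{2}{11}\right) \left(-32\right) = \frac{64}{11}$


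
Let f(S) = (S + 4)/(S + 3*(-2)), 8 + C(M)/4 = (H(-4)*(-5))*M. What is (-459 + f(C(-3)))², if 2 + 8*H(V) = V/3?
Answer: 833130496/3969 ≈ 2.0991e+5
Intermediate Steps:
H(V) = -¼ + V/24 (H(V) = -¼ + (V/3)/8 = -¼ + V/24)
C(M) = -32 + 25*M/3 (C(M) = -32 + 4*(((-¼ + (1/24)*(-4))*(-5))*M) = -32 + 4*(((-¼ - ⅙)*(-5))*M) = -32 + 4*((-5/12*(-5))*M) = -32 + 4*(25*M/12) = -32 + 25*M/3)
f(S) = (4 + S)/(-6 + S) (f(S) = (4 + S)/(S - 6) = (4 + S)/(-6 + S))
(-459 + f(C(-3)))² = (-459 + (4 + (-32 + (25/3)*(-3)))/(-6 + (-32 + (25/3)*(-3))))² = (-459 + (4 + (-32 - 25))/(-6 + (-32 - 25)))² = (-459 + (4 - 57)/(-6 - 57))² = (-459 - 53/(-63))² = (-459 - 1/63*(-53))² = (-459 + 53/63)² = (-28864/63)² = 833130496/3969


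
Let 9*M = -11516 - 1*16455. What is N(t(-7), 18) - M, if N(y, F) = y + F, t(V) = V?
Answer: 28070/9 ≈ 3118.9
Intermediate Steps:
N(y, F) = F + y
M = -27971/9 (M = (-11516 - 1*16455)/9 = (-11516 - 16455)/9 = (⅑)*(-27971) = -27971/9 ≈ -3107.9)
N(t(-7), 18) - M = (18 - 7) - 1*(-27971/9) = 11 + 27971/9 = 28070/9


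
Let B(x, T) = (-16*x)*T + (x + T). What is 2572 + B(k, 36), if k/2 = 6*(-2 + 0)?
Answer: 16408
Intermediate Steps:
k = -24 (k = 2*(6*(-2 + 0)) = 2*(6*(-2)) = 2*(-12) = -24)
B(x, T) = T + x - 16*T*x (B(x, T) = -16*T*x + (T + x) = T + x - 16*T*x)
2572 + B(k, 36) = 2572 + (36 - 24 - 16*36*(-24)) = 2572 + (36 - 24 + 13824) = 2572 + 13836 = 16408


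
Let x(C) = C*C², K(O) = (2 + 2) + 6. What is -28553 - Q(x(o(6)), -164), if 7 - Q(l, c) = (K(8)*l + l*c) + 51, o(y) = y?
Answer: -61773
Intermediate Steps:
K(O) = 10 (K(O) = 4 + 6 = 10)
x(C) = C³
Q(l, c) = -44 - 10*l - c*l (Q(l, c) = 7 - ((10*l + l*c) + 51) = 7 - ((10*l + c*l) + 51) = 7 - (51 + 10*l + c*l) = 7 + (-51 - 10*l - c*l) = -44 - 10*l - c*l)
-28553 - Q(x(o(6)), -164) = -28553 - (-44 - 10*6³ - 1*(-164)*6³) = -28553 - (-44 - 10*216 - 1*(-164)*216) = -28553 - (-44 - 2160 + 35424) = -28553 - 1*33220 = -28553 - 33220 = -61773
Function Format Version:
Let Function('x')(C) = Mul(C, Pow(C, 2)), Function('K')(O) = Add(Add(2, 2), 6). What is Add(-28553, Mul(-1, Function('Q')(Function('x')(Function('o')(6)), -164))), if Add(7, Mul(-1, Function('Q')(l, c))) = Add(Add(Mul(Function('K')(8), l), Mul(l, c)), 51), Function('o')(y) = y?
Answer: -61773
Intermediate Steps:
Function('K')(O) = 10 (Function('K')(O) = Add(4, 6) = 10)
Function('x')(C) = Pow(C, 3)
Function('Q')(l, c) = Add(-44, Mul(-10, l), Mul(-1, c, l)) (Function('Q')(l, c) = Add(7, Mul(-1, Add(Add(Mul(10, l), Mul(l, c)), 51))) = Add(7, Mul(-1, Add(Add(Mul(10, l), Mul(c, l)), 51))) = Add(7, Mul(-1, Add(51, Mul(10, l), Mul(c, l)))) = Add(7, Add(-51, Mul(-10, l), Mul(-1, c, l))) = Add(-44, Mul(-10, l), Mul(-1, c, l)))
Add(-28553, Mul(-1, Function('Q')(Function('x')(Function('o')(6)), -164))) = Add(-28553, Mul(-1, Add(-44, Mul(-10, Pow(6, 3)), Mul(-1, -164, Pow(6, 3))))) = Add(-28553, Mul(-1, Add(-44, Mul(-10, 216), Mul(-1, -164, 216)))) = Add(-28553, Mul(-1, Add(-44, -2160, 35424))) = Add(-28553, Mul(-1, 33220)) = Add(-28553, -33220) = -61773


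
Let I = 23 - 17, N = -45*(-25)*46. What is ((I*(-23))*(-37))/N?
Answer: 37/375 ≈ 0.098667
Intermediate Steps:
N = 51750 (N = 1125*46 = 51750)
I = 6
((I*(-23))*(-37))/N = ((6*(-23))*(-37))/51750 = -138*(-37)*(1/51750) = 5106*(1/51750) = 37/375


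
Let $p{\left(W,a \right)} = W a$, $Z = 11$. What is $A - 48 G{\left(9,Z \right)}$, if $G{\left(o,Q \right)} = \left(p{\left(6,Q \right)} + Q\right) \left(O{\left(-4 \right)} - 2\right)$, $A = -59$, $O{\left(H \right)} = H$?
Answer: $22117$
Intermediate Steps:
$G{\left(o,Q \right)} = - 42 Q$ ($G{\left(o,Q \right)} = \left(6 Q + Q\right) \left(-4 - 2\right) = 7 Q \left(-6\right) = - 42 Q$)
$A - 48 G{\left(9,Z \right)} = -59 - 48 \left(\left(-42\right) 11\right) = -59 - -22176 = -59 + 22176 = 22117$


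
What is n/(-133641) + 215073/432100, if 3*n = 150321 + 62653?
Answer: -5798353021/173238828300 ≈ -0.033470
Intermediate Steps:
n = 212974/3 (n = (150321 + 62653)/3 = (⅓)*212974 = 212974/3 ≈ 70991.)
n/(-133641) + 215073/432100 = (212974/3)/(-133641) + 215073/432100 = (212974/3)*(-1/133641) + 215073*(1/432100) = -212974/400923 + 215073/432100 = -5798353021/173238828300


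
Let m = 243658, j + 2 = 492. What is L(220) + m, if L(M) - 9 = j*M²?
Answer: 23959667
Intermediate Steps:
j = 490 (j = -2 + 492 = 490)
L(M) = 9 + 490*M²
L(220) + m = (9 + 490*220²) + 243658 = (9 + 490*48400) + 243658 = (9 + 23716000) + 243658 = 23716009 + 243658 = 23959667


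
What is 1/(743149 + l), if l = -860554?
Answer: -1/117405 ≈ -8.5175e-6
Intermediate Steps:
1/(743149 + l) = 1/(743149 - 860554) = 1/(-117405) = -1/117405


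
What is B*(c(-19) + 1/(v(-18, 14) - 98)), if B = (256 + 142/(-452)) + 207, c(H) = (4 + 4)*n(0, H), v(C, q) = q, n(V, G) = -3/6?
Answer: -35239079/18984 ≈ -1856.3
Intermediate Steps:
n(V, G) = -½ (n(V, G) = -3*⅙ = -½)
c(H) = -4 (c(H) = (4 + 4)*(-½) = 8*(-½) = -4)
B = 104567/226 (B = (256 + 142*(-1/452)) + 207 = (256 - 71/226) + 207 = 57785/226 + 207 = 104567/226 ≈ 462.69)
B*(c(-19) + 1/(v(-18, 14) - 98)) = 104567*(-4 + 1/(14 - 98))/226 = 104567*(-4 + 1/(-84))/226 = 104567*(-4 - 1/84)/226 = (104567/226)*(-337/84) = -35239079/18984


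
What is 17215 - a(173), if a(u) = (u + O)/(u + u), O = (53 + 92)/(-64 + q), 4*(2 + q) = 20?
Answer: 181664691/10553 ≈ 17215.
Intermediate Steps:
q = 3 (q = -2 + (¼)*20 = -2 + 5 = 3)
O = -145/61 (O = (53 + 92)/(-64 + 3) = 145/(-61) = 145*(-1/61) = -145/61 ≈ -2.3770)
a(u) = (-145/61 + u)/(2*u) (a(u) = (u - 145/61)/(u + u) = (-145/61 + u)/((2*u)) = (-145/61 + u)*(1/(2*u)) = (-145/61 + u)/(2*u))
17215 - a(173) = 17215 - (-145 + 61*173)/(122*173) = 17215 - (-145 + 10553)/(122*173) = 17215 - 10408/(122*173) = 17215 - 1*5204/10553 = 17215 - 5204/10553 = 181664691/10553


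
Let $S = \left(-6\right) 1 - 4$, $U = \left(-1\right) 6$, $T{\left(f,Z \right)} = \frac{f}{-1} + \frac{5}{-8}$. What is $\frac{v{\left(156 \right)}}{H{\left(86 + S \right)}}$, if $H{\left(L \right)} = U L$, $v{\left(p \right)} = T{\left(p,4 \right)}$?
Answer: $\frac{1253}{3648} \approx 0.34348$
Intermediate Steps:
$T{\left(f,Z \right)} = - \frac{5}{8} - f$ ($T{\left(f,Z \right)} = f \left(-1\right) + 5 \left(- \frac{1}{8}\right) = - f - \frac{5}{8} = - \frac{5}{8} - f$)
$v{\left(p \right)} = - \frac{5}{8} - p$
$U = -6$
$S = -10$ ($S = -6 - 4 = -10$)
$H{\left(L \right)} = - 6 L$
$\frac{v{\left(156 \right)}}{H{\left(86 + S \right)}} = \frac{- \frac{5}{8} - 156}{\left(-6\right) \left(86 - 10\right)} = \frac{- \frac{5}{8} - 156}{\left(-6\right) 76} = - \frac{1253}{8 \left(-456\right)} = \left(- \frac{1253}{8}\right) \left(- \frac{1}{456}\right) = \frac{1253}{3648}$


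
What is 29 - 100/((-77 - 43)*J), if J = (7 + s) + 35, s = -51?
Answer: 1561/54 ≈ 28.907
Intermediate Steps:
J = -9 (J = (7 - 51) + 35 = -44 + 35 = -9)
29 - 100/((-77 - 43)*J) = 29 - 100/((-77 - 43)*(-9)) = 29 - 100*(-1)/((-120)*9) = 29 - (-5)*(-1)/(6*9) = 29 - 100*1/1080 = 29 - 5/54 = 1561/54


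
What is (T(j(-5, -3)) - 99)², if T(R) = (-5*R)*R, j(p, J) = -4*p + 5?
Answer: 10394176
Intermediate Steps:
j(p, J) = 5 - 4*p
T(R) = -5*R²
(T(j(-5, -3)) - 99)² = (-5*(5 - 4*(-5))² - 99)² = (-5*(5 + 20)² - 99)² = (-5*25² - 99)² = (-5*625 - 99)² = (-3125 - 99)² = (-3224)² = 10394176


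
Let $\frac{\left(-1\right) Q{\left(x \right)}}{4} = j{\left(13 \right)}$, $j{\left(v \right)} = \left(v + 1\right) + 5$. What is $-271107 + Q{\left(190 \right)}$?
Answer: $-271183$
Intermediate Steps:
$j{\left(v \right)} = 6 + v$ ($j{\left(v \right)} = \left(1 + v\right) + 5 = 6 + v$)
$Q{\left(x \right)} = -76$ ($Q{\left(x \right)} = - 4 \left(6 + 13\right) = \left(-4\right) 19 = -76$)
$-271107 + Q{\left(190 \right)} = -271107 - 76 = -271183$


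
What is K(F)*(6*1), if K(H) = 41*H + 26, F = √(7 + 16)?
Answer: 156 + 246*√23 ≈ 1335.8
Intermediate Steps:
F = √23 ≈ 4.7958
K(H) = 26 + 41*H
K(F)*(6*1) = (26 + 41*√23)*(6*1) = (26 + 41*√23)*6 = 156 + 246*√23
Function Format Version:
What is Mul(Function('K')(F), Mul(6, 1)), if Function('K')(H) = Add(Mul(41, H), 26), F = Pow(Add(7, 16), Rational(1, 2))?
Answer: Add(156, Mul(246, Pow(23, Rational(1, 2)))) ≈ 1335.8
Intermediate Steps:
F = Pow(23, Rational(1, 2)) ≈ 4.7958
Function('K')(H) = Add(26, Mul(41, H))
Mul(Function('K')(F), Mul(6, 1)) = Mul(Add(26, Mul(41, Pow(23, Rational(1, 2)))), Mul(6, 1)) = Mul(Add(26, Mul(41, Pow(23, Rational(1, 2)))), 6) = Add(156, Mul(246, Pow(23, Rational(1, 2))))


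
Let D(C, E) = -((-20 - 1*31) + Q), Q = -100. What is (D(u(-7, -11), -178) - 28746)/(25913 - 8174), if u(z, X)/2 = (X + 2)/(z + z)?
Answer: -28595/17739 ≈ -1.6120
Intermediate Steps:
u(z, X) = (2 + X)/z (u(z, X) = 2*((X + 2)/(z + z)) = 2*((2 + X)/((2*z))) = 2*((2 + X)*(1/(2*z))) = 2*((2 + X)/(2*z)) = (2 + X)/z)
D(C, E) = 151 (D(C, E) = -((-20 - 1*31) - 100) = -((-20 - 31) - 100) = -(-51 - 100) = -1*(-151) = 151)
(D(u(-7, -11), -178) - 28746)/(25913 - 8174) = (151 - 28746)/(25913 - 8174) = -28595/17739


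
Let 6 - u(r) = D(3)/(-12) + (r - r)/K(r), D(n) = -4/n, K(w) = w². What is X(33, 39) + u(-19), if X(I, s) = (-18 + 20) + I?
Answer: 368/9 ≈ 40.889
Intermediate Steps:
X(I, s) = 2 + I
u(r) = 53/9 (u(r) = 6 - (-4/3/(-12) + (r - r)/(r²)) = 6 - (-4*⅓*(-1/12) + 0/r²) = 6 - (-4/3*(-1/12) + 0) = 6 - (⅑ + 0) = 6 - 1*⅑ = 6 - ⅑ = 53/9)
X(33, 39) + u(-19) = (2 + 33) + 53/9 = 35 + 53/9 = 368/9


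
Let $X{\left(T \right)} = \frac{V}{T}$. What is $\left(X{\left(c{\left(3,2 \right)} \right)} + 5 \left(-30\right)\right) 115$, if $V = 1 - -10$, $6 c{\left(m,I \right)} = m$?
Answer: $-14720$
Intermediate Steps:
$c{\left(m,I \right)} = \frac{m}{6}$
$V = 11$ ($V = 1 + 10 = 11$)
$X{\left(T \right)} = \frac{11}{T}$
$\left(X{\left(c{\left(3,2 \right)} \right)} + 5 \left(-30\right)\right) 115 = \left(\frac{11}{\frac{1}{6} \cdot 3} + 5 \left(-30\right)\right) 115 = \left(11 \frac{1}{\frac{1}{2}} - 150\right) 115 = \left(11 \cdot 2 - 150\right) 115 = \left(22 - 150\right) 115 = \left(-128\right) 115 = -14720$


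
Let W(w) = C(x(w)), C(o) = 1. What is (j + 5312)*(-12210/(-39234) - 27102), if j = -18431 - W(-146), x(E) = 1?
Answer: 2325099412160/6539 ≈ 3.5557e+8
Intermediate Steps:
W(w) = 1
j = -18432 (j = -18431 - 1*1 = -18431 - 1 = -18432)
(j + 5312)*(-12210/(-39234) - 27102) = (-18432 + 5312)*(-12210/(-39234) - 27102) = -13120*(-12210*(-1/39234) - 27102) = -13120*(2035/6539 - 27102) = -13120*(-177217943/6539) = 2325099412160/6539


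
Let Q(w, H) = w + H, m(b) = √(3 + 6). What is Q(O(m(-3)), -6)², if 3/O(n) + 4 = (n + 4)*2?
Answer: 3249/100 ≈ 32.490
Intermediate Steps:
m(b) = 3 (m(b) = √9 = 3)
O(n) = 3/(4 + 2*n) (O(n) = 3/(-4 + (n + 4)*2) = 3/(-4 + (4 + n)*2) = 3/(-4 + (8 + 2*n)) = 3/(4 + 2*n))
Q(w, H) = H + w
Q(O(m(-3)), -6)² = (-6 + 3/(2*(2 + 3)))² = (-6 + (3/2)/5)² = (-6 + (3/2)*(⅕))² = (-6 + 3/10)² = (-57/10)² = 3249/100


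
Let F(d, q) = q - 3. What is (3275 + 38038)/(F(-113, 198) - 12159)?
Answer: -13771/3988 ≈ -3.4531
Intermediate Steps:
F(d, q) = -3 + q
(3275 + 38038)/(F(-113, 198) - 12159) = (3275 + 38038)/((-3 + 198) - 12159) = 41313/(195 - 12159) = 41313/(-11964) = 41313*(-1/11964) = -13771/3988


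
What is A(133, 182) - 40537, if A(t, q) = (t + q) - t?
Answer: -40355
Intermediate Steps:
A(t, q) = q (A(t, q) = (q + t) - t = q)
A(133, 182) - 40537 = 182 - 40537 = -40355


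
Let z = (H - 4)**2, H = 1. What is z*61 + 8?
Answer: 557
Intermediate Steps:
z = 9 (z = (1 - 4)**2 = (-3)**2 = 9)
z*61 + 8 = 9*61 + 8 = 549 + 8 = 557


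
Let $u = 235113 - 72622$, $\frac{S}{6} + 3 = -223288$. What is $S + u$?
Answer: $-1177255$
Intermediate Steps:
$S = -1339746$ ($S = -18 + 6 \left(-223288\right) = -18 - 1339728 = -1339746$)
$u = 162491$ ($u = 235113 - 72622 = 162491$)
$S + u = -1339746 + 162491 = -1177255$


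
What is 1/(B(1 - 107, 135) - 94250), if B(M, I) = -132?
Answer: -1/94382 ≈ -1.0595e-5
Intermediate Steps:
1/(B(1 - 107, 135) - 94250) = 1/(-132 - 94250) = 1/(-94382) = -1/94382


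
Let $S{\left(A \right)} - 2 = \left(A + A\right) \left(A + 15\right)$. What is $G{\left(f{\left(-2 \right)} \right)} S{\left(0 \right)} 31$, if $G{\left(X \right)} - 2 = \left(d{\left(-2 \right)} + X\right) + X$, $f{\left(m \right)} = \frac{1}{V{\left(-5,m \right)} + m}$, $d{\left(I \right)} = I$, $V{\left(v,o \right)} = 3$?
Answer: $124$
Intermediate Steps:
$S{\left(A \right)} = 2 + 2 A \left(15 + A\right)$ ($S{\left(A \right)} = 2 + \left(A + A\right) \left(A + 15\right) = 2 + 2 A \left(15 + A\right)$)
$f{\left(m \right)} = \frac{1}{3 + m}$
$G{\left(X \right)} = 2 X$ ($G{\left(X \right)} = 2 + \left(\left(-2 + X\right) + X\right) = 2 + \left(-2 + 2 X\right) = 2 X$)
$G{\left(f{\left(-2 \right)} \right)} S{\left(0 \right)} 31 = \frac{2}{3 - 2} \left(2 + 2 \cdot 0^{2} + 30 \cdot 0\right) 31 = \frac{2}{1} \left(2 + 2 \cdot 0 + 0\right) 31 = 2 \cdot 1 \left(2 + 0 + 0\right) 31 = 2 \cdot 2 \cdot 31 = 4 \cdot 31 = 124$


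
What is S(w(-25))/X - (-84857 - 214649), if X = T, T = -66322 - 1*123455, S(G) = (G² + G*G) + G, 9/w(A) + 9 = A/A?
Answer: 606286401713/2024288 ≈ 2.9951e+5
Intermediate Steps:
w(A) = -9/8 (w(A) = 9/(-9 + A/A) = 9/(-9 + 1) = 9/(-8) = 9*(-⅛) = -9/8)
S(G) = G + 2*G² (S(G) = (G² + G²) + G = 2*G² + G = G + 2*G²)
T = -189777 (T = -66322 - 123455 = -189777)
X = -189777
S(w(-25))/X - (-84857 - 214649) = -9*(1 + 2*(-9/8))/8/(-189777) - (-84857 - 214649) = -9*(1 - 9/4)/8*(-1/189777) - 1*(-299506) = -9/8*(-5/4)*(-1/189777) + 299506 = (45/32)*(-1/189777) + 299506 = -15/2024288 + 299506 = 606286401713/2024288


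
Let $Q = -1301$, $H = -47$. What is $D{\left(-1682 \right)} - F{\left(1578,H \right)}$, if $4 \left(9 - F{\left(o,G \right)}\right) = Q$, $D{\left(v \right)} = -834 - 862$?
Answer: $- \frac{8121}{4} \approx -2030.3$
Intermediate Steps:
$D{\left(v \right)} = -1696$ ($D{\left(v \right)} = -834 - 862 = -1696$)
$F{\left(o,G \right)} = \frac{1337}{4}$ ($F{\left(o,G \right)} = 9 - - \frac{1301}{4} = 9 + \frac{1301}{4} = \frac{1337}{4}$)
$D{\left(-1682 \right)} - F{\left(1578,H \right)} = -1696 - \frac{1337}{4} = - \frac{8121}{4}$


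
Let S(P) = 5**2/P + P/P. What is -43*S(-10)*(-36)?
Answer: -2322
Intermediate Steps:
S(P) = 1 + 25/P (S(P) = 25/P + 1 = 1 + 25/P)
-43*S(-10)*(-36) = -43*(25 - 10)/(-10)*(-36) = -(-43)*15/10*(-36) = -43*(-3/2)*(-36) = (129/2)*(-36) = -2322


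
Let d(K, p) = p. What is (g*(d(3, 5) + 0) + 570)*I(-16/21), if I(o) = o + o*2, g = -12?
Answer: -8160/7 ≈ -1165.7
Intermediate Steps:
I(o) = 3*o (I(o) = o + 2*o = 3*o)
(g*(d(3, 5) + 0) + 570)*I(-16/21) = (-12*(5 + 0) + 570)*(3*(-16/21)) = (-12*5 + 570)*(3*(-16*1/21)) = (-60 + 570)*(3*(-16/21)) = 510*(-16/7) = -8160/7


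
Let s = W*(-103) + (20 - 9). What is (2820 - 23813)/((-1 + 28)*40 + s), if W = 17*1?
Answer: 20993/660 ≈ 31.808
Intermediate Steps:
W = 17
s = -1740 (s = 17*(-103) + (20 - 9) = -1751 + 11 = -1740)
(2820 - 23813)/((-1 + 28)*40 + s) = (2820 - 23813)/((-1 + 28)*40 - 1740) = -20993/(27*40 - 1740) = -20993/(1080 - 1740) = -20993/(-660) = -20993*(-1/660) = 20993/660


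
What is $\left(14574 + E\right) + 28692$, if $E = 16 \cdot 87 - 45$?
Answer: $44613$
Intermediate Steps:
$E = 1347$ ($E = 1392 - 45 = 1347$)
$\left(14574 + E\right) + 28692 = \left(14574 + 1347\right) + 28692 = 15921 + 28692 = 44613$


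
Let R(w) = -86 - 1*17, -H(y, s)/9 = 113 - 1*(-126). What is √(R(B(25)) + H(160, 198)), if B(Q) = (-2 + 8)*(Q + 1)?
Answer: 7*I*√46 ≈ 47.476*I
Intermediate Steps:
H(y, s) = -2151 (H(y, s) = -9*(113 - 1*(-126)) = -9*(113 + 126) = -9*239 = -2151)
B(Q) = 6 + 6*Q (B(Q) = 6*(1 + Q) = 6 + 6*Q)
R(w) = -103 (R(w) = -86 - 17 = -103)
√(R(B(25)) + H(160, 198)) = √(-103 - 2151) = √(-2254) = 7*I*√46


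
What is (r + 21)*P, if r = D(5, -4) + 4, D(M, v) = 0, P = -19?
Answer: -475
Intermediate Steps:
r = 4 (r = 0 + 4 = 4)
(r + 21)*P = (4 + 21)*(-19) = 25*(-19) = -475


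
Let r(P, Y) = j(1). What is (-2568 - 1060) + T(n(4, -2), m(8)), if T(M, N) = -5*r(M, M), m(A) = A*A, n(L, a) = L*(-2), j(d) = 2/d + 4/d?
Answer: -3658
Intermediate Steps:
j(d) = 6/d
n(L, a) = -2*L
r(P, Y) = 6 (r(P, Y) = 6/1 = 6*1 = 6)
m(A) = A**2
T(M, N) = -30 (T(M, N) = -5*6 = -30)
(-2568 - 1060) + T(n(4, -2), m(8)) = (-2568 - 1060) - 30 = -3628 - 30 = -3658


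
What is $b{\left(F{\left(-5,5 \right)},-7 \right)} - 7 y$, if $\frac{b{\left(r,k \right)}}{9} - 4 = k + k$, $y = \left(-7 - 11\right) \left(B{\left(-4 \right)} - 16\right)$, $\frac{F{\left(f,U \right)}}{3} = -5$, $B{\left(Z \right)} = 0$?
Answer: $-2106$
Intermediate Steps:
$F{\left(f,U \right)} = -15$ ($F{\left(f,U \right)} = 3 \left(-5\right) = -15$)
$y = 288$ ($y = \left(-7 - 11\right) \left(0 - 16\right) = \left(-7 - 11\right) \left(-16\right) = \left(-18\right) \left(-16\right) = 288$)
$b{\left(r,k \right)} = 36 + 18 k$ ($b{\left(r,k \right)} = 36 + 9 \left(k + k\right) = 36 + 9 \cdot 2 k = 36 + 18 k$)
$b{\left(F{\left(-5,5 \right)},-7 \right)} - 7 y = \left(36 + 18 \left(-7\right)\right) - 2016 = \left(36 - 126\right) - 2016 = -90 - 2016 = -2106$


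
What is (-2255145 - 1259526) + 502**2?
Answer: -3262667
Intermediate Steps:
(-2255145 - 1259526) + 502**2 = -3514671 + 252004 = -3262667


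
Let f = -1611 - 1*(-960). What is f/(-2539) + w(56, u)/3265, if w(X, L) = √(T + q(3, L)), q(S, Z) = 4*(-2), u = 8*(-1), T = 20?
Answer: 651/2539 + 2*√3/3265 ≈ 0.25746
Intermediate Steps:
u = -8
q(S, Z) = -8
w(X, L) = 2*√3 (w(X, L) = √(20 - 8) = √12 = 2*√3)
f = -651 (f = -1611 + 960 = -651)
f/(-2539) + w(56, u)/3265 = -651/(-2539) + (2*√3)/3265 = -651*(-1/2539) + (2*√3)*(1/3265) = 651/2539 + 2*√3/3265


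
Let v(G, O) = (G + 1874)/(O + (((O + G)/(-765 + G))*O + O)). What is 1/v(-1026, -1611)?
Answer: -1113201/168752 ≈ -6.5967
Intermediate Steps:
v(G, O) = (1874 + G)/(2*O + O*(G + O)/(-765 + G)) (v(G, O) = (1874 + G)/(O + (((G + O)/(-765 + G))*O + O)) = (1874 + G)/(O + (O*(G + O)/(-765 + G) + O)) = (1874 + G)/(O + (O + O*(G + O)/(-765 + G))) = (1874 + G)/(2*O + O*(G + O)/(-765 + G)))
1/v(-1026, -1611) = 1/((-1433610 + (-1026)**2 + 1109*(-1026))/((-1611)*(-1530 - 1611 + 3*(-1026)))) = 1/(-(-1433610 + 1052676 - 1137834)/(1611*(-1530 - 1611 - 3078))) = 1/(-1/1611*(-1518768)/(-6219)) = 1/(-1/1611*(-1/6219)*(-1518768)) = 1/(-168752/1113201) = -1113201/168752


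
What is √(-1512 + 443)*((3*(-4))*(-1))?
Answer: 12*I*√1069 ≈ 392.35*I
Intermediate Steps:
√(-1512 + 443)*((3*(-4))*(-1)) = √(-1069)*(-12*(-1)) = (I*√1069)*12 = 12*I*√1069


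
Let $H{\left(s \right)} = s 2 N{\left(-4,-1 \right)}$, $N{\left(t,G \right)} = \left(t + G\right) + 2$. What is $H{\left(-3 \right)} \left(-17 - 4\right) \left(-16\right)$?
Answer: $6048$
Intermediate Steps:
$N{\left(t,G \right)} = 2 + G + t$ ($N{\left(t,G \right)} = \left(G + t\right) + 2 = 2 + G + t$)
$H{\left(s \right)} = - 6 s$ ($H{\left(s \right)} = s 2 \left(2 - 1 - 4\right) = 2 s \left(-3\right) = - 6 s$)
$H{\left(-3 \right)} \left(-17 - 4\right) \left(-16\right) = \left(-6\right) \left(-3\right) \left(-17 - 4\right) \left(-16\right) = 18 \left(-17 - 4\right) \left(-16\right) = 18 \left(-21\right) \left(-16\right) = \left(-378\right) \left(-16\right) = 6048$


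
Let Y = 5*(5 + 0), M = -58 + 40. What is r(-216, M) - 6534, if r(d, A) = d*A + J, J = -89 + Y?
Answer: -2710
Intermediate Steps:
M = -18
Y = 25 (Y = 5*5 = 25)
J = -64 (J = -89 + 25 = -64)
r(d, A) = -64 + A*d (r(d, A) = d*A - 64 = A*d - 64 = -64 + A*d)
r(-216, M) - 6534 = (-64 - 18*(-216)) - 6534 = (-64 + 3888) - 6534 = 3824 - 6534 = -2710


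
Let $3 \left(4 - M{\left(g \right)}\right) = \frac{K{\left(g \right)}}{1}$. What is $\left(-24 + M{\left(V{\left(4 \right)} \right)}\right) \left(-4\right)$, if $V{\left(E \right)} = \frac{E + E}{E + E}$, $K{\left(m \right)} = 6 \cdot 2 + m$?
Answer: $\frac{292}{3} \approx 97.333$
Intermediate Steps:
$K{\left(m \right)} = 12 + m$
$V{\left(E \right)} = 1$ ($V{\left(E \right)} = \frac{2 E}{2 E} = 2 E \frac{1}{2 E} = 1$)
$M{\left(g \right)} = - \frac{g}{3}$ ($M{\left(g \right)} = 4 - \frac{\left(12 + g\right) 1^{-1}}{3} = 4 - \frac{\left(12 + g\right) 1}{3} = 4 - \frac{12 + g}{3} = 4 - \left(4 + \frac{g}{3}\right) = - \frac{g}{3}$)
$\left(-24 + M{\left(V{\left(4 \right)} \right)}\right) \left(-4\right) = \left(-24 - \frac{1}{3}\right) \left(-4\right) = \left(- \frac{73}{3}\right) \left(-4\right) = \frac{292}{3}$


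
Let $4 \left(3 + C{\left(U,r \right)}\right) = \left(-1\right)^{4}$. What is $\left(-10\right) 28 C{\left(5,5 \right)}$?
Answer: $770$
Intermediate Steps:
$C{\left(U,r \right)} = - \frac{11}{4}$ ($C{\left(U,r \right)} = -3 + \frac{\left(-1\right)^{4}}{4} = -3 + \frac{1}{4} \cdot 1 = -3 + \frac{1}{4} = - \frac{11}{4}$)
$\left(-10\right) 28 C{\left(5,5 \right)} = \left(-10\right) 28 \left(- \frac{11}{4}\right) = \left(-280\right) \left(- \frac{11}{4}\right) = 770$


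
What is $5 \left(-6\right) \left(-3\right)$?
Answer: $90$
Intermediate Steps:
$5 \left(-6\right) \left(-3\right) = \left(-30\right) \left(-3\right) = 90$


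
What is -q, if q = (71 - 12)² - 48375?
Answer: 44894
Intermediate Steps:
q = -44894 (q = 59² - 48375 = 3481 - 48375 = -44894)
-q = -1*(-44894) = 44894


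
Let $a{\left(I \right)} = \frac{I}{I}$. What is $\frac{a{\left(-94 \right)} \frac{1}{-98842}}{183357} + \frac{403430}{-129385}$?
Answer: $- \frac{1462302441145361}{468978512614938} \approx -3.1181$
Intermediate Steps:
$a{\left(I \right)} = 1$
$\frac{a{\left(-94 \right)} \frac{1}{-98842}}{183357} + \frac{403430}{-129385} = \frac{1 \frac{1}{-98842}}{183357} + \frac{403430}{-129385} = 1 \left(- \frac{1}{98842}\right) \frac{1}{183357} + 403430 \left(- \frac{1}{129385}\right) = \left(- \frac{1}{98842}\right) \frac{1}{183357} - \frac{80686}{25877} = - \frac{1}{18123372594} - \frac{80686}{25877} = - \frac{1462302441145361}{468978512614938}$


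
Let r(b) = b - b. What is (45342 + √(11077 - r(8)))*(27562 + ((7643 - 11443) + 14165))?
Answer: 1719686034 + 37927*√11077 ≈ 1.7237e+9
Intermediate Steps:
r(b) = 0
(45342 + √(11077 - r(8)))*(27562 + ((7643 - 11443) + 14165)) = (45342 + √(11077 - 1*0))*(27562 + ((7643 - 11443) + 14165)) = (45342 + √(11077 + 0))*(27562 + (-3800 + 14165)) = (45342 + √11077)*(27562 + 10365) = (45342 + √11077)*37927 = 1719686034 + 37927*√11077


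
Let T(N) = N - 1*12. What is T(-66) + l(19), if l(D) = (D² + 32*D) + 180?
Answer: 1071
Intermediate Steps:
l(D) = 180 + D² + 32*D
T(N) = -12 + N (T(N) = N - 12 = -12 + N)
T(-66) + l(19) = (-12 - 66) + (180 + 19² + 32*19) = -78 + (180 + 361 + 608) = -78 + 1149 = 1071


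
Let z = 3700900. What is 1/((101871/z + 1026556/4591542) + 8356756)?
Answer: 1213774127700/10143214529082175163 ≈ 1.1966e-7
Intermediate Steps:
1/((101871/z + 1026556/4591542) + 8356756) = 1/((101871/3700900 + 1026556/4591542) + 8356756) = 1/((101871*(1/3700900) + 1026556*(1/4591542)) + 8356756) = 1/((14553/528700 + 513278/2295771) + 8356756) = 1/(304780433963/1213774127700 + 8356756) = 1/(10143214529082175163/1213774127700) = 1213774127700/10143214529082175163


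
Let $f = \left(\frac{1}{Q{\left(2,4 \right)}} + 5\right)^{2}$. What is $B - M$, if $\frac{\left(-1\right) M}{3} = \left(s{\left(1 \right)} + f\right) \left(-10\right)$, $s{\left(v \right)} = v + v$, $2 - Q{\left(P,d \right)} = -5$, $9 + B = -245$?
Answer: $- \frac{54266}{49} \approx -1107.5$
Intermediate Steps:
$B = -254$ ($B = -9 - 245 = -254$)
$Q{\left(P,d \right)} = 7$ ($Q{\left(P,d \right)} = 2 - -5 = 2 + 5 = 7$)
$f = \frac{1296}{49}$ ($f = \left(\frac{1}{7} + 5\right)^{2} = \left(\frac{36}{7}\right)^{2} = \frac{1296}{49} \approx 26.449$)
$s{\left(v \right)} = 2 v$
$M = \frac{41820}{49}$ ($M = - 3 \left(2 \cdot 1 + \frac{1296}{49}\right) \left(-10\right) = - 3 \left(2 + \frac{1296}{49}\right) \left(-10\right) = - 3 \cdot \frac{1394}{49} \left(-10\right) = \left(-3\right) \left(- \frac{13940}{49}\right) = \frac{41820}{49} \approx 853.47$)
$B - M = -254 - \frac{41820}{49} = - \frac{54266}{49}$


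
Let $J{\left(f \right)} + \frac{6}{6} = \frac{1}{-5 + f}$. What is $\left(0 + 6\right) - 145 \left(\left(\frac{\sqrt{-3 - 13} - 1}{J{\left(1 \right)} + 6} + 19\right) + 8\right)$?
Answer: $- \frac{73691}{19} - \frac{2320 i}{19} \approx -3878.5 - 122.11 i$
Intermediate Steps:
$J{\left(f \right)} = -1 + \frac{1}{-5 + f}$
$\left(0 + 6\right) - 145 \left(\left(\frac{\sqrt{-3 - 13} - 1}{J{\left(1 \right)} + 6} + 19\right) + 8\right) = \left(0 + 6\right) - 145 \left(\left(\frac{\sqrt{-3 - 13} - 1}{\frac{6 - 1}{-5 + 1} + 6} + 19\right) + 8\right) = 6 - 145 \left(\left(\frac{\sqrt{-3 - 13} - 1}{\frac{6 - 1}{-4} + 6} + 19\right) + 8\right) = 6 - 145 \left(\left(\frac{\sqrt{-16} - 1}{\left(- \frac{1}{4}\right) 5 + 6} + 19\right) + 8\right) = 6 - 145 \left(\left(\frac{4 i - 1}{- \frac{5}{4} + 6} + 19\right) + 8\right) = 6 - 145 \left(\left(\frac{-1 + 4 i}{\frac{19}{4}} + 19\right) + 8\right) = 6 - 145 \left(\left(\left(-1 + 4 i\right) \frac{4}{19} + 19\right) + 8\right) = 6 - 145 \left(\left(\left(- \frac{4}{19} + \frac{16 i}{19}\right) + 19\right) + 8\right) = 6 - 145 \left(\left(\frac{357}{19} + \frac{16 i}{19}\right) + 8\right) = 6 - 145 \left(\frac{509}{19} + \frac{16 i}{19}\right) = 6 - \left(\frac{73805}{19} + \frac{2320 i}{19}\right) = - \frac{73691}{19} - \frac{2320 i}{19}$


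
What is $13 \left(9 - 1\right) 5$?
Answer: $520$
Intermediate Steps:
$13 \left(9 - 1\right) 5 = 13 \cdot 8 \cdot 5 = 104 \cdot 5 = 520$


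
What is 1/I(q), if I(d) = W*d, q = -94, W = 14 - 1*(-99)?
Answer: -1/10622 ≈ -9.4144e-5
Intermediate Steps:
W = 113 (W = 14 + 99 = 113)
I(d) = 113*d
1/I(q) = 1/(113*(-94)) = 1/(-10622) = -1/10622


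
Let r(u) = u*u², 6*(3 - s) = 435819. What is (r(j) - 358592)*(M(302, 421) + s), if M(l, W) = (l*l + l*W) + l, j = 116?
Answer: 175553817408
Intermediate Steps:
s = -145267/2 (s = 3 - ⅙*435819 = 3 - 145273/2 = -145267/2 ≈ -72634.)
M(l, W) = l + l² + W*l (M(l, W) = (l² + W*l) + l = l + l² + W*l)
r(u) = u³
(r(j) - 358592)*(M(302, 421) + s) = (116³ - 358592)*(302*(1 + 421 + 302) - 145267/2) = (1560896 - 358592)*(302*724 - 145267/2) = 1202304*(218648 - 145267/2) = 1202304*(292029/2) = 175553817408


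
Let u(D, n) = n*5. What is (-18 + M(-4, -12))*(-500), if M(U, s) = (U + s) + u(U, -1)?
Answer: 19500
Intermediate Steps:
u(D, n) = 5*n
M(U, s) = -5 + U + s (M(U, s) = (U + s) + 5*(-1) = (U + s) - 5 = -5 + U + s)
(-18 + M(-4, -12))*(-500) = (-18 + (-5 - 4 - 12))*(-500) = (-18 - 21)*(-500) = -39*(-500) = 19500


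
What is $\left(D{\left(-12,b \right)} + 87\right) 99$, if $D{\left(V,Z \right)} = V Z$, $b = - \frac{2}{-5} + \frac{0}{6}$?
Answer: $\frac{40689}{5} \approx 8137.8$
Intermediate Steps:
$b = \frac{2}{5}$ ($b = \left(-2\right) \left(- \frac{1}{5}\right) + 0 \cdot \frac{1}{6} = \frac{2}{5} + 0 = \frac{2}{5} \approx 0.4$)
$\left(D{\left(-12,b \right)} + 87\right) 99 = \left(\left(-12\right) \frac{2}{5} + 87\right) 99 = \left(- \frac{24}{5} + 87\right) 99 = \frac{411}{5} \cdot 99 = \frac{40689}{5}$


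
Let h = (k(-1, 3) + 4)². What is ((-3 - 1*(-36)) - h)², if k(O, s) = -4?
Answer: 1089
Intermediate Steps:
h = 0 (h = (-4 + 4)² = 0² = 0)
((-3 - 1*(-36)) - h)² = ((-3 - 1*(-36)) - 1*0)² = ((-3 + 36) + 0)² = (33 + 0)² = 33² = 1089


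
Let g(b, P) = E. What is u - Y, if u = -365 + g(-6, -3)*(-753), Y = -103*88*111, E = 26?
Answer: 986161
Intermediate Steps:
g(b, P) = 26
Y = -1006104 (Y = -9064*111 = -1006104)
u = -19943 (u = -365 + 26*(-753) = -365 - 19578 = -19943)
u - Y = -19943 - 1*(-1006104) = -19943 + 1006104 = 986161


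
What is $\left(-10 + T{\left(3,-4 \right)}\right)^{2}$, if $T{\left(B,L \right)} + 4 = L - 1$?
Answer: $361$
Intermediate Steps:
$T{\left(B,L \right)} = -5 + L$ ($T{\left(B,L \right)} = -4 + \left(L - 1\right) = -4 + \left(-1 + L\right) = -5 + L$)
$\left(-10 + T{\left(3,-4 \right)}\right)^{2} = \left(-10 - 9\right)^{2} = \left(-19\right)^{2} = 361$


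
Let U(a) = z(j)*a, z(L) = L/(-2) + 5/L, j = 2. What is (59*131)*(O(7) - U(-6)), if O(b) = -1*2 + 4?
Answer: 85019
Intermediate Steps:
O(b) = 2 (O(b) = -2 + 4 = 2)
z(L) = 5/L - L/2 (z(L) = L*(-½) + 5/L = -L/2 + 5/L = 5/L - L/2)
U(a) = 3*a/2 (U(a) = (5/2 - ½*2)*a = (5*(½) - 1)*a = (5/2 - 1)*a = 3*a/2)
(59*131)*(O(7) - U(-6)) = (59*131)*(2 - 3*(-6)/2) = 7729*(2 - 1*(-9)) = 7729*(2 + 9) = 7729*11 = 85019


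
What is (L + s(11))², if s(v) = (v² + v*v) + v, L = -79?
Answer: 30276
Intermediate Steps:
s(v) = v + 2*v² (s(v) = (v² + v²) + v = 2*v² + v = v + 2*v²)
(L + s(11))² = (-79 + 11*(1 + 2*11))² = (-79 + 11*(1 + 22))² = (-79 + 11*23)² = (-79 + 253)² = 174² = 30276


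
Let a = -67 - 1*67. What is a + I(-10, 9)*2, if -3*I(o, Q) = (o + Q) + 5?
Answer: -410/3 ≈ -136.67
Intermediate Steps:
a = -134 (a = -67 - 67 = -134)
I(o, Q) = -5/3 - Q/3 - o/3 (I(o, Q) = -((o + Q) + 5)/3 = -((Q + o) + 5)/3 = -(5 + Q + o)/3 = -5/3 - Q/3 - o/3)
a + I(-10, 9)*2 = -134 + (-5/3 - 1/3*9 - 1/3*(-10))*2 = -134 + (-5/3 - 3 + 10/3)*2 = -134 - 4/3*2 = -134 - 8/3 = -410/3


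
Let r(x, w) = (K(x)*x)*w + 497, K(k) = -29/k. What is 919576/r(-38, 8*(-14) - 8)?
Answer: 919576/3977 ≈ 231.22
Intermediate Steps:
r(x, w) = 497 - 29*w (r(x, w) = ((-29/x)*x)*w + 497 = -29*w + 497 = 497 - 29*w)
919576/r(-38, 8*(-14) - 8) = 919576/(497 - 29*(8*(-14) - 8)) = 919576/(497 - 29*(-112 - 8)) = 919576/(497 - 29*(-120)) = 919576/(497 + 3480) = 919576/3977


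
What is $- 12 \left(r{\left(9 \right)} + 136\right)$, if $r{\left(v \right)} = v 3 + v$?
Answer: $-2064$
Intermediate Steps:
$r{\left(v \right)} = 4 v$ ($r{\left(v \right)} = 3 v + v = 4 v$)
$- 12 \left(r{\left(9 \right)} + 136\right) = - 12 \left(4 \cdot 9 + 136\right) = - 12 \left(36 + 136\right) = \left(-12\right) 172 = -2064$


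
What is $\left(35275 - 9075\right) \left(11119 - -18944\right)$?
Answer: $787650600$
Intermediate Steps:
$\left(35275 - 9075\right) \left(11119 - -18944\right) = 26200 \left(11119 + 18944\right) = 26200 \cdot 30063 = 787650600$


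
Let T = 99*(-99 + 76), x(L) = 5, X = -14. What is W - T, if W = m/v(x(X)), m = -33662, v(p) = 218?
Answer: 231362/109 ≈ 2122.6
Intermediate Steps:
T = -2277 (T = 99*(-23) = -2277)
W = -16831/109 (W = -33662/218 = -33662*1/218 = -16831/109 ≈ -154.41)
W - T = -16831/109 - 1*(-2277) = -16831/109 + 2277 = 231362/109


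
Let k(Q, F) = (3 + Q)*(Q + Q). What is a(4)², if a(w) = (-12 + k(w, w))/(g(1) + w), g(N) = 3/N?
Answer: 1936/49 ≈ 39.510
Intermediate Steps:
k(Q, F) = 2*Q*(3 + Q) (k(Q, F) = (3 + Q)*(2*Q) = 2*Q*(3 + Q))
a(w) = (-12 + 2*w*(3 + w))/(3 + w) (a(w) = (-12 + 2*w*(3 + w))/(3/1 + w) = (-12 + 2*w*(3 + w))/(3*1 + w) = (-12 + 2*w*(3 + w))/(3 + w))
a(4)² = (2*(-6 + 4*(3 + 4))/(3 + 4))² = (2*(-6 + 4*7)/7)² = (2*(⅐)*(-6 + 28))² = (2*(⅐)*22)² = (44/7)² = 1936/49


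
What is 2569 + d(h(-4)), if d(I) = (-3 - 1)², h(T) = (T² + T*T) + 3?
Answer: 2585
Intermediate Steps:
h(T) = 3 + 2*T² (h(T) = (T² + T²) + 3 = 2*T² + 3 = 3 + 2*T²)
d(I) = 16 (d(I) = (-4)² = 16)
2569 + d(h(-4)) = 2569 + 16 = 2585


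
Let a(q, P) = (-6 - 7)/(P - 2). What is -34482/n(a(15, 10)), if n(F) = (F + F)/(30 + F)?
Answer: 3913707/13 ≈ 3.0105e+5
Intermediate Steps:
a(q, P) = -13/(-2 + P)
n(F) = 2*F/(30 + F) (n(F) = (2*F)/(30 + F) = 2*F/(30 + F))
-34482/n(a(15, 10)) = -(-4137840/13 + 137928/(-2 + 10)) = -34482/(2*(-13/8)/(30 - 13/8)) = -34482/(2*(-13/8)/(227/8)) = -34482/(2*(-13/8)*(8/227)) = -34482/(-26/227) = -34482*(-227/26) = 3913707/13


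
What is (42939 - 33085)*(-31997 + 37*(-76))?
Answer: -343007886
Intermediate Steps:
(42939 - 33085)*(-31997 + 37*(-76)) = 9854*(-31997 - 2812) = 9854*(-34809) = -343007886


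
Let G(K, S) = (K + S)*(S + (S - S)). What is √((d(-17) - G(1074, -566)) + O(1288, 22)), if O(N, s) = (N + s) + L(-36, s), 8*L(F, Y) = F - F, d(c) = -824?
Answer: √288014 ≈ 536.67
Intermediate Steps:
L(F, Y) = 0 (L(F, Y) = (F - F)/8 = (⅛)*0 = 0)
G(K, S) = S*(K + S) (G(K, S) = (K + S)*(S + 0) = (K + S)*S = S*(K + S))
O(N, s) = N + s (O(N, s) = (N + s) + 0 = N + s)
√((d(-17) - G(1074, -566)) + O(1288, 22)) = √((-824 - (-566)*(1074 - 566)) + (1288 + 22)) = √((-824 - (-566)*508) + 1310) = √((-824 - 1*(-287528)) + 1310) = √((-824 + 287528) + 1310) = √(286704 + 1310) = √288014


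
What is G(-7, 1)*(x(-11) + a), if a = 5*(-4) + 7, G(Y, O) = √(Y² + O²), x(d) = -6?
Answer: -95*√2 ≈ -134.35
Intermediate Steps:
G(Y, O) = √(O² + Y²)
a = -13 (a = -20 + 7 = -13)
G(-7, 1)*(x(-11) + a) = √(1² + (-7)²)*(-6 - 13) = √(1 + 49)*(-19) = √50*(-19) = (5*√2)*(-19) = -95*√2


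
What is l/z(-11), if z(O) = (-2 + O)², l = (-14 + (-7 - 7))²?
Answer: 784/169 ≈ 4.6391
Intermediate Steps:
l = 784 (l = (-14 - 14)² = (-28)² = 784)
l/z(-11) = 784/((-2 - 11)²) = 784/((-13)²) = 784/169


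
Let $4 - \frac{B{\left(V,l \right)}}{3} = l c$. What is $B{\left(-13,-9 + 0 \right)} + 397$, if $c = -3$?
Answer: $328$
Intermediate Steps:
$B{\left(V,l \right)} = 12 + 9 l$ ($B{\left(V,l \right)} = 12 - 3 l \left(-3\right) = 12 - 3 \left(- 3 l\right) = 12 + 9 l$)
$B{\left(-13,-9 + 0 \right)} + 397 = \left(12 + 9 \left(-9 + 0\right)\right) + 397 = \left(12 + 9 \left(-9\right)\right) + 397 = \left(12 - 81\right) + 397 = -69 + 397 = 328$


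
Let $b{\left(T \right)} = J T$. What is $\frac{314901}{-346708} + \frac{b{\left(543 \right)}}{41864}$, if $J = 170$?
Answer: $\frac{1176350001}{907161482} \approx 1.2967$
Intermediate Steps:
$b{\left(T \right)} = 170 T$
$\frac{314901}{-346708} + \frac{b{\left(543 \right)}}{41864} = \frac{314901}{-346708} + \frac{170 \cdot 543}{41864} = 314901 \left(- \frac{1}{346708}\right) + 92310 \cdot \frac{1}{41864} = - \frac{314901}{346708} + \frac{46155}{20932} = \frac{1176350001}{907161482}$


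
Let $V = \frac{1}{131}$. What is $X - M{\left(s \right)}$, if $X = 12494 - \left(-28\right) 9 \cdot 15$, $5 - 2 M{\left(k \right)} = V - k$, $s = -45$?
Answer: $\frac{4269029}{262} \approx 16294.0$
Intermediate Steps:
$V = \frac{1}{131} \approx 0.0076336$
$M{\left(k \right)} = \frac{327}{131} + \frac{k}{2}$ ($M{\left(k \right)} = \frac{5}{2} - \frac{\frac{1}{131} - k}{2} = \frac{5}{2} + \left(- \frac{1}{262} + \frac{k}{2}\right) = \frac{327}{131} + \frac{k}{2}$)
$X = 16274$ ($X = 12494 - \left(-252\right) 15 = 12494 - -3780 = 12494 + 3780 = 16274$)
$X - M{\left(s \right)} = 16274 - \left(\frac{327}{131} + \frac{1}{2} \left(-45\right)\right) = 16274 - \left(\frac{327}{131} - \frac{45}{2}\right) = 16274 - - \frac{5241}{262} = 16274 + \frac{5241}{262} = \frac{4269029}{262}$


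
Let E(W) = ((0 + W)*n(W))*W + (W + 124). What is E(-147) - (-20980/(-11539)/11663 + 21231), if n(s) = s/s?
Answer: 45543995/128293 ≈ 355.00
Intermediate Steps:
n(s) = 1
E(W) = 124 + W + W² (E(W) = ((0 + W)*1)*W + (W + 124) = (W*1)*W + (124 + W) = W*W + (124 + W) = W² + (124 + W) = 124 + W + W²)
E(-147) - (-20980/(-11539)/11663 + 21231) = (124 - 147 + (-147)²) - (-20980/(-11539)/11663 + 21231) = (124 - 147 + 21609) - (-20980*(-1/11539)*(1/11663) + 21231) = 21586 - ((20/11)*(1/11663) + 21231) = 21586 - (20/128293 + 21231) = 21586 - 1*2723788703/128293 = 21586 - 2723788703/128293 = 45543995/128293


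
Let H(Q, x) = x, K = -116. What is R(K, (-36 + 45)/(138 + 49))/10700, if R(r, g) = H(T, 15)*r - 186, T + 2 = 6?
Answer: -9/50 ≈ -0.18000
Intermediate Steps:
T = 4 (T = -2 + 6 = 4)
R(r, g) = -186 + 15*r (R(r, g) = 15*r - 186 = -186 + 15*r)
R(K, (-36 + 45)/(138 + 49))/10700 = (-186 + 15*(-116))/10700 = (-186 - 1740)*(1/10700) = -1926*1/10700 = -9/50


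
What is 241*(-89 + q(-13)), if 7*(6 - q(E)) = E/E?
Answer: -140262/7 ≈ -20037.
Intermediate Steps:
q(E) = 41/7 (q(E) = 6 - E/(7*E) = 6 - 1/7*1 = 6 - 1/7 = 41/7)
241*(-89 + q(-13)) = 241*(-89 + 41/7) = 241*(-582/7) = -140262/7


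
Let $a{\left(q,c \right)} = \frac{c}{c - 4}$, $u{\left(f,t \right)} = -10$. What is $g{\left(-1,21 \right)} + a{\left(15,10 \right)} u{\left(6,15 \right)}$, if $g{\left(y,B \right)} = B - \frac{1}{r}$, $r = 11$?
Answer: $\frac{140}{33} \approx 4.2424$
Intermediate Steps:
$a{\left(q,c \right)} = \frac{c}{-4 + c}$
$g{\left(y,B \right)} = - \frac{1}{11} + B$ ($g{\left(y,B \right)} = B - \frac{1}{11} = - \frac{1}{11} + B$)
$g{\left(-1,21 \right)} + a{\left(15,10 \right)} u{\left(6,15 \right)} = \left(- \frac{1}{11} + 21\right) + \frac{10}{-4 + 10} \left(-10\right) = \frac{230}{11} + \frac{10}{6} \left(-10\right) = \frac{230}{11} + 10 \cdot \frac{1}{6} \left(-10\right) = \frac{230}{11} + \frac{5}{3} \left(-10\right) = \frac{230}{11} - \frac{50}{3} = \frac{140}{33}$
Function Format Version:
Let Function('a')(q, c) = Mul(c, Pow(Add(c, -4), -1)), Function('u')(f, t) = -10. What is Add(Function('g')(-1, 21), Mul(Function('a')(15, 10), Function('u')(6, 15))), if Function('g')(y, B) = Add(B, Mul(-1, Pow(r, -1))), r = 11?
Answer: Rational(140, 33) ≈ 4.2424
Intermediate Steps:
Function('a')(q, c) = Mul(c, Pow(Add(-4, c), -1))
Function('g')(y, B) = Add(Rational(-1, 11), B) (Function('g')(y, B) = Add(B, Mul(-1, Pow(11, -1))) = Add(B, Mul(-1, Rational(1, 11))) = Add(B, Rational(-1, 11)) = Add(Rational(-1, 11), B))
Add(Function('g')(-1, 21), Mul(Function('a')(15, 10), Function('u')(6, 15))) = Add(Add(Rational(-1, 11), 21), Mul(Mul(10, Pow(Add(-4, 10), -1)), -10)) = Add(Rational(230, 11), Mul(Mul(10, Pow(6, -1)), -10)) = Add(Rational(230, 11), Mul(Mul(10, Rational(1, 6)), -10)) = Add(Rational(230, 11), Mul(Rational(5, 3), -10)) = Add(Rational(230, 11), Rational(-50, 3)) = Rational(140, 33)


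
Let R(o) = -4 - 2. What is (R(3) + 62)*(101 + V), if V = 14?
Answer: 6440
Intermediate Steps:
R(o) = -6
(R(3) + 62)*(101 + V) = (-6 + 62)*(101 + 14) = 56*115 = 6440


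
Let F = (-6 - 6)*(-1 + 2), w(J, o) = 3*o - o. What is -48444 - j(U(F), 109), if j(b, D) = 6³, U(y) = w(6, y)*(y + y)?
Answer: -48660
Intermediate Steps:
w(J, o) = 2*o
F = -12 (F = -12*1 = -12)
U(y) = 4*y² (U(y) = (2*y)*(y + y) = (2*y)*(2*y) = 4*y²)
j(b, D) = 216
-48444 - j(U(F), 109) = -48444 - 1*216 = -48444 - 216 = -48660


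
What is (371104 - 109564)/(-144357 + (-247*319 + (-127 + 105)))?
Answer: -65385/55793 ≈ -1.1719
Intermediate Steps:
(371104 - 109564)/(-144357 + (-247*319 + (-127 + 105))) = 261540/(-144357 + (-78793 - 22)) = 261540/(-144357 - 78815) = 261540/(-223172) = 261540*(-1/223172) = -65385/55793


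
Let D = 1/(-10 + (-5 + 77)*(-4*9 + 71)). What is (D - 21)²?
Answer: 2778238681/6300100 ≈ 440.98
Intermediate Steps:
D = 1/2510 (D = 1/(-10 + 72*(-36 + 71)) = 1/(-10 + 72*35) = 1/(-10 + 2520) = 1/2510 ≈ 0.00039841)
(D - 21)² = (1/2510 - 21)² = (-52709/2510)² = 2778238681/6300100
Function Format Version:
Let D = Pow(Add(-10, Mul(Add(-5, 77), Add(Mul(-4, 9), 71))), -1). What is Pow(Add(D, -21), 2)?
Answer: Rational(2778238681, 6300100) ≈ 440.98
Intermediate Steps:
D = Rational(1, 2510) (D = Pow(Add(-10, Mul(72, Add(-36, 71))), -1) = Pow(Add(-10, Mul(72, 35)), -1) = Pow(Add(-10, 2520), -1) = Pow(2510, -1) = Rational(1, 2510) ≈ 0.00039841)
Pow(Add(D, -21), 2) = Pow(Add(Rational(1, 2510), -21), 2) = Pow(Rational(-52709, 2510), 2) = Rational(2778238681, 6300100)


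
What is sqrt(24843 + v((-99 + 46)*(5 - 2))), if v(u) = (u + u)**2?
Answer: sqrt(125967) ≈ 354.92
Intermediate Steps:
v(u) = 4*u**2 (v(u) = (2*u)**2 = 4*u**2)
sqrt(24843 + v((-99 + 46)*(5 - 2))) = sqrt(24843 + 4*((-99 + 46)*(5 - 2))**2) = sqrt(24843 + 4*(-53*3)**2) = sqrt(24843 + 4*(-159)**2) = sqrt(24843 + 4*25281) = sqrt(24843 + 101124) = sqrt(125967)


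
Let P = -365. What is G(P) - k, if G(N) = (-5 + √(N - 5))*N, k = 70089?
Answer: -68264 - 365*I*√370 ≈ -68264.0 - 7020.9*I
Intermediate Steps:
G(N) = N*(-5 + √(-5 + N)) (G(N) = (-5 + √(-5 + N))*N = N*(-5 + √(-5 + N)))
G(P) - k = -365*(-5 + √(-5 - 365)) - 1*70089 = -365*(-5 + √(-370)) - 70089 = -365*(-5 + I*√370) - 70089 = (1825 - 365*I*√370) - 70089 = -68264 - 365*I*√370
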